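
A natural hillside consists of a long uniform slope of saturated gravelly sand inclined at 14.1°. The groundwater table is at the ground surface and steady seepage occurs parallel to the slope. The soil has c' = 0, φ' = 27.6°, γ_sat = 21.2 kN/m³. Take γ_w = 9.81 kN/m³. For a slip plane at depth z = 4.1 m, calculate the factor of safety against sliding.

FS = 1.12

With seepage parallel to the slope and the water table at the surface, the effective normal stress on the slip plane uses the buoyant unit weight γ' = γ_sat − γ_w while the driving shear stress uses γ_sat:
FS = [c' + γ' z cos²β tanφ'] / [γ_sat z sinβ cosβ]
(For c' = 0 this reduces to FS = (γ'/γ_sat)·tanφ'/tanβ.)
γ' = 21.2 − 9.81 = 11.39 kN/m³
Numerator = 0.0 + 11.39·4.1·cos²14.1°·tan27.6° = 0.0 + 11.39·4.1·0.9407·0.5228 = 22.965 kPa
Denominator = 21.2·4.1·sin14.1°·cos14.1° = 21.2·4.1·0.2436·0.9699 = 20.537 kPa
FS = 22.965 / 20.537 = 1.118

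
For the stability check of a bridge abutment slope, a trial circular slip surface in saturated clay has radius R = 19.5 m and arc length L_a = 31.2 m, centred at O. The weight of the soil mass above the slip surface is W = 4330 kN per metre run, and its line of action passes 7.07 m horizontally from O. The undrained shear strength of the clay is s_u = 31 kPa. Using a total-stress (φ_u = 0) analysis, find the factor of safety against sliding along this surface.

Taking moments about the centre O, the resisting moment is provided by the undrained shear strength acting along the arc:
M_R = s_u·L_a·R = 31·31.20·19.5 = 18860.4 kN·m/m
M_D = W·d = 4330·7.07 = 30613.1 kN·m/m
FS = M_R / M_D = 18860.4 / 30613.1 = 0.616

FS = 0.62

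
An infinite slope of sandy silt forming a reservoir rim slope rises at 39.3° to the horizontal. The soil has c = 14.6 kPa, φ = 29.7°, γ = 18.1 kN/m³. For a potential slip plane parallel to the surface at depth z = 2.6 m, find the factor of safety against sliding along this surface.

For an infinite slope with a slip plane parallel to the surface (no pore pressure): FS = [c + γz cos²β tanφ] / [γz sinβ cosβ].
γz = 18.1·2.6 = 47.06 kN/m²
Numerator = 14.6 + 47.06·cos²39.3°·tan29.7° = 14.6 + 47.06·0.5988·0.5704 = 30.674 kPa
Denominator = 47.06·sin39.3°·cos39.3° = 47.06·0.6334·0.7738 = 23.066 kPa
FS = 30.674 / 23.066 = 1.330

FS = 1.33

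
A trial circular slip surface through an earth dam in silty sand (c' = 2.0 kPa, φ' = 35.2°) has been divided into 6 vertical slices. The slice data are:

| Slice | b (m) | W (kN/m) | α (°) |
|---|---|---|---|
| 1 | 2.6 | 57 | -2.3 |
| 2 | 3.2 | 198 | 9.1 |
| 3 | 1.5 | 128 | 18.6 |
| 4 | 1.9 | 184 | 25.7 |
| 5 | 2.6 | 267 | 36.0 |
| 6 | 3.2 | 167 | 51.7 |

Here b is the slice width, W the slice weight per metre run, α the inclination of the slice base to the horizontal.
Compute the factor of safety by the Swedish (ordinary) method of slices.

FS = 1.47

Ordinary method of slices: FS = Σ[c'·Δl_i + (W_i cosα_i)·tanφ'] / Σ W_i sinα_i, with Δl_i = b_i / cosα_i.
Slice 1: Δl = 2.6/cos(-2.3°) = 2.602 m; N'_1 = 57·cos(-2.3°) = 57.0; c'Δl = 5.20; W sinα = -2.3
Slice 2: Δl = 3.2/cos9.1° = 3.241 m; N'_2 = 198·cos9.1° = 195.5; c'Δl = 6.48; W sinα = 31.3
Slice 3: Δl = 1.5/cos18.6° = 1.583 m; N'_3 = 128·cos18.6° = 121.3; c'Δl = 3.17; W sinα = 40.8
Slice 4: Δl = 1.9/cos25.7° = 2.109 m; N'_4 = 184·cos25.7° = 165.8; c'Δl = 4.22; W sinα = 79.8
Slice 5: Δl = 2.6/cos36.0° = 3.214 m; N'_5 = 267·cos36.0° = 216.0; c'Δl = 6.43; W sinα = 156.9
Slice 6: Δl = 3.2/cos51.7° = 5.163 m; N'_6 = 167·cos51.7° = 103.5; c'Δl = 10.33; W sinα = 131.1
Σc'Δl = 35.8 kN/m; ΣN' = 859.1 kN/m; ΣW sinα = 437.6 kN/m
Resisting = 35.8 + 859.1·tan35.2° = 35.8 + 606.0 = 641.8 kN/m
FS = 641.8 / 437.6 = 1.467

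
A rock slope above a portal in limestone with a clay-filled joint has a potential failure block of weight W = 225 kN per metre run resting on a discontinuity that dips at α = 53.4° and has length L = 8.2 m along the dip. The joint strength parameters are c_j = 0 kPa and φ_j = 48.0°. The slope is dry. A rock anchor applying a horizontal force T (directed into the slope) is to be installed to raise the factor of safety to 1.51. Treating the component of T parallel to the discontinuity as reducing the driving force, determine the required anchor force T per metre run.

T = 69 kN/m

Resolving forces along and normal to the sliding plane, with the horizontal anchor force T adding T·sinα to the effective normal force and T·cosα acting up the plane against the driving force:
FS = [c_jL + (W cosα + T sinα) tanφ_j] / [W sinα − T cosα]
Without the anchor: N' = 134.2 kN/m, driving T_d = 180.6 kN/m, resisting R = 0·8.2 + 134.2·tan48.0° = 149.0 kN/m, FS = 0.82.
Setting FS = 1.51 and solving for T:
1.51·(180.6 − T cos53.4°) = 149.0 + T sin53.4°·tan48.0°
T·(sin53.4°·tan48.0° + 1.51·cos53.4°) = 1.51·180.6 − 149.0
T·(0.8028·1.1106 + 1.51·0.5962) = 272.8 − 149.0 = 123.8
T·1.7919 = 123.8
T = 69.1 kN/m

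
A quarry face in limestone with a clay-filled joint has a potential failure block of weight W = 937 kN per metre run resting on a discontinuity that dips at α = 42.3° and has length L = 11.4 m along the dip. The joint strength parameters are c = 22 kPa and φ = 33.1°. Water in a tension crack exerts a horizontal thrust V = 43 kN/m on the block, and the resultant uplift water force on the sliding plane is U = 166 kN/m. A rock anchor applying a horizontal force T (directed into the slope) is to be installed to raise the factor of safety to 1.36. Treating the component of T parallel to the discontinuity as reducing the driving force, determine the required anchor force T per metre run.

Resolving forces along and normal to the sliding plane, with the horizontal anchor force T adding T·sinα to the effective normal force and T·cosα acting up the plane against the driving force:
FS = [cL + (W cosα − U − V sinα + T sinα) tanφ] / [W sinα + V cosα − T cosα]
Without the anchor: N' = 498.1 kN/m, driving T_d = 662.4 kN/m, resisting R = 22·11.4 + 498.1·tan33.1° = 575.5 kN/m, FS = 0.87.
Setting FS = 1.36 and solving for T:
1.36·(662.4 − T cos42.3°) = 575.5 + T sin42.3°·tan33.1°
T·(sin42.3°·tan33.1° + 1.36·cos42.3°) = 1.36·662.4 − 575.5
T·(0.6730·0.6519 + 1.36·0.7396) = 900.9 − 575.5 = 325.4
T·1.4446 = 325.4
T = 225.2 kN/m

T = 225 kN/m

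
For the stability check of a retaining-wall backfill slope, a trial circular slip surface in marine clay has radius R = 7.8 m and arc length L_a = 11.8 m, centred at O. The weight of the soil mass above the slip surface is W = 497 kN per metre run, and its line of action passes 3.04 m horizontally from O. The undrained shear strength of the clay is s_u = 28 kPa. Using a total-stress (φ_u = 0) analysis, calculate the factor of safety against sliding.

FS = 1.71

Taking moments about the centre O, the resisting moment is provided by the undrained shear strength acting along the arc:
M_R = s_u·L_a·R = 28·11.80·7.8 = 2577.1 kN·m/m
M_D = W·d = 497·3.04 = 1510.9 kN·m/m
FS = M_R / M_D = 2577.1 / 1510.9 = 1.706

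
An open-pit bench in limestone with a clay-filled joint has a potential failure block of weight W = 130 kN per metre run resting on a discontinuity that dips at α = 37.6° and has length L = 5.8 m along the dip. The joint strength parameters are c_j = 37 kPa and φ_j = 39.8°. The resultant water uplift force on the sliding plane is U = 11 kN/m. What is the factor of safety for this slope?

Resolving the block weight along and normal to the plane and applying the Mohr–Coulomb strength on the joint:
N' = W cosα − U = 130·cos37.6° − 11 = 92.0 kN/m
Driving force T = W sinα = 130·sin37.6° = 79.3 kN/m
Resisting force R = c_j·L + N'·tanφ_j = 37·5.8 + 92.0·tan39.8° = 214.6 + 76.6 = 291.2 kN/m
FS = R / T = 291.2 / 79.3 = 3.672

FS = 3.67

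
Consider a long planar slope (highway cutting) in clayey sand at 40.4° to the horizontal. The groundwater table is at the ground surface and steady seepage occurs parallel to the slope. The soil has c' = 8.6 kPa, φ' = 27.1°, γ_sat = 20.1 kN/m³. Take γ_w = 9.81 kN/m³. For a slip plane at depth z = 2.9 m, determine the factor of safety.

With seepage parallel to the slope and the water table at the surface, the effective normal stress on the slip plane uses the buoyant unit weight γ' = γ_sat − γ_w while the driving shear stress uses γ_sat:
FS = [c' + γ' z cos²β tanφ'] / [γ_sat z sinβ cosβ]
γ' = 20.1 − 9.81 = 10.29 kN/m³
Numerator = 8.6 + 10.29·2.9·cos²40.4°·tan27.1° = 8.6 + 10.29·2.9·0.5799·0.5117 = 17.456 kPa
Denominator = 20.1·2.9·sin40.4°·cos40.4° = 20.1·2.9·0.6481·0.7615 = 28.770 kPa
FS = 17.456 / 28.770 = 0.607

FS = 0.61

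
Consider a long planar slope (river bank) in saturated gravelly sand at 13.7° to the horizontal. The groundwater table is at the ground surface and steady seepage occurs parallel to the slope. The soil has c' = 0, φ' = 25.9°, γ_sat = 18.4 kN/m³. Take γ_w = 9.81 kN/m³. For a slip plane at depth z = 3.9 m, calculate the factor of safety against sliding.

FS = 0.93

With seepage parallel to the slope and the water table at the surface, the effective normal stress on the slip plane uses the buoyant unit weight γ' = γ_sat − γ_w while the driving shear stress uses γ_sat:
FS = [c' + γ' z cos²β tanφ'] / [γ_sat z sinβ cosβ]
(For c' = 0 this reduces to FS = (γ'/γ_sat)·tanφ'/tanβ.)
γ' = 18.4 − 9.81 = 8.59 kN/m³
Numerator = 0.0 + 8.59·3.9·cos²13.7°·tan25.9° = 0.0 + 8.59·3.9·0.9439·0.4856 = 15.355 kPa
Denominator = 18.4·3.9·sin13.7°·cos13.7° = 18.4·3.9·0.2368·0.9715 = 16.512 kPa
FS = 15.355 / 16.512 = 0.930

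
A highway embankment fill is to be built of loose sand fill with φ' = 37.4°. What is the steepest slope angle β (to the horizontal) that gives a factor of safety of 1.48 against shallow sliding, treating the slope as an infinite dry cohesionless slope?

For an infinite dry cohesionless slope FS = tanφ'/tanβ, so tanβ = tanφ' / FS.
tanβ = tan37.4° / 1.48 = 0.7646 / 1.48 = 0.5166
β = arctan(0.5166) = 27.32°

β = 27.3°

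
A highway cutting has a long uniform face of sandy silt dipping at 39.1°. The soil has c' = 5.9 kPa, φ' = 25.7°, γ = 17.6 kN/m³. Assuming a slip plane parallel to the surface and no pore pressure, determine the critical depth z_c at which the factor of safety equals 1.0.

z_c = 1.68 m

Setting FS = 1.00 in FS = [c' + γz cos²β tanφ'] / [γz sinβ cosβ] and solving for z:
z = c' / [γ cosβ (FS·sinβ − cosβ·tanφ')]
  = 5.9 / [17.6·cos39.1°·(1.00·sin39.1° − cos39.1°·tan25.7°)]
  = 5.9 / [17.6·0.7760·(1.00·0.6307 − 0.7760·0.4813)]
  = 5.9 / 3.5128 = 1.680 m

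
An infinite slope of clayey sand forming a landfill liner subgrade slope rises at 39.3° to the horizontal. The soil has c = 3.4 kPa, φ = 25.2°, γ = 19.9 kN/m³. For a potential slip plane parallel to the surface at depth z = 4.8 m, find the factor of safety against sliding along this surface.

FS = 0.65

For an infinite slope with a slip plane parallel to the surface (no pore pressure): FS = [c + γz cos²β tanφ] / [γz sinβ cosβ].
γz = 19.9·4.8 = 95.52 kN/m²
Numerator = 3.4 + 95.52·cos²39.3°·tan25.2° = 3.4 + 95.52·0.5988·0.4706 = 30.316 kPa
Denominator = 95.52·sin39.3°·cos39.3° = 95.52·0.6334·0.7738 = 46.818 kPa
FS = 30.316 / 46.818 = 0.648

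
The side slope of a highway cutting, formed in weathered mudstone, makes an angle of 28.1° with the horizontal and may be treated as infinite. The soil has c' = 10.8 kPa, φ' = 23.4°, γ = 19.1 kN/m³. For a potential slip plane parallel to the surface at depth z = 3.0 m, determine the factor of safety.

FS = 1.26

For an infinite slope with a slip plane parallel to the surface (no pore pressure): FS = [c' + γz cos²β tanφ'] / [γz sinβ cosβ].
γz = 19.1·3.0 = 57.30 kN/m²
Numerator = 10.8 + 57.30·cos²28.1°·tan23.4° = 10.8 + 57.30·0.7781·0.4327 = 30.095 kPa
Denominator = 57.30·sin28.1°·cos28.1° = 57.30·0.4710·0.8821 = 23.808 kPa
FS = 30.095 / 23.808 = 1.264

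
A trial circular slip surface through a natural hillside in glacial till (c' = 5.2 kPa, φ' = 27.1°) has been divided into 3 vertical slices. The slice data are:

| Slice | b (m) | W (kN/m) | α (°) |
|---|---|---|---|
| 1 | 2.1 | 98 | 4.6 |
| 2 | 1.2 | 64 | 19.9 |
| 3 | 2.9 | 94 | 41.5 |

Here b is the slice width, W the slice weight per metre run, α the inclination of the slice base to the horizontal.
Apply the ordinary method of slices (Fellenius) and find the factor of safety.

Ordinary method of slices: FS = Σ[c'·Δl_i + (W_i cosα_i)·tanφ'] / Σ W_i sinα_i, with Δl_i = b_i / cosα_i.
Slice 1: Δl = 2.1/cos4.6° = 2.107 m; N'_1 = 98·cos4.6° = 97.7; c'Δl = 10.96; W sinα = 7.9
Slice 2: Δl = 1.2/cos19.9° = 1.276 m; N'_2 = 64·cos19.9° = 60.2; c'Δl = 6.64; W sinα = 21.8
Slice 3: Δl = 2.9/cos41.5° = 3.872 m; N'_3 = 94·cos41.5° = 70.4; c'Δl = 20.13; W sinα = 62.3
Σc'Δl = 37.7 kN/m; ΣN' = 228.3 kN/m; ΣW sinα = 91.9 kN/m
Resisting = 37.7 + 228.3·tan27.1° = 37.7 + 116.8 = 154.5 kN/m
FS = 154.5 / 91.9 = 1.681

FS = 1.68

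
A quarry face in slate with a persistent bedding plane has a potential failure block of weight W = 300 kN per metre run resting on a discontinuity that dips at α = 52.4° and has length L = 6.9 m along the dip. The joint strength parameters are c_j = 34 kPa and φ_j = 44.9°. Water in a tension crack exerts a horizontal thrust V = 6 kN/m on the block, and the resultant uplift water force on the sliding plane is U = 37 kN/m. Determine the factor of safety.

Resolving the block weight along and normal to the plane and applying the Mohr–Coulomb strength on the joint:
N' = W cosα − U − V sinα = 300·cos52.4° − 37 − 6·sin52.4° = 141.3 kN/m
Driving force T = W sinα + V cosα = 300·sin52.4° + 6·cos52.4° = 241.3 kN/m
Resisting force R = c_j·L + N'·tanφ_j = 34·6.9 + 141.3·tan44.9° = 234.6 + 140.8 = 375.4 kN/m
FS = R / T = 375.4 / 241.3 = 1.555

FS = 1.56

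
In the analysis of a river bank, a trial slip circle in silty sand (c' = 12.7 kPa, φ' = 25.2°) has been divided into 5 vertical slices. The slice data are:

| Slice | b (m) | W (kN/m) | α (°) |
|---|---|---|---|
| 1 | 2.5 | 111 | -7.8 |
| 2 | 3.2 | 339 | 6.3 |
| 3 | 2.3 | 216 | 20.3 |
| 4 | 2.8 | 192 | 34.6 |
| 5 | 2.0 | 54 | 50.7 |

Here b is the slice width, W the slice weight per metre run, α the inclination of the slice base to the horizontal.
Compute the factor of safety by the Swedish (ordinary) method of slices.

Ordinary method of slices: FS = Σ[c'·Δl_i + (W_i cosα_i)·tanφ'] / Σ W_i sinα_i, with Δl_i = b_i / cosα_i.
Slice 1: Δl = 2.5/cos(-7.8°) = 2.523 m; N'_1 = 111·cos(-7.8°) = 110.0; c'Δl = 32.05; W sinα = -15.1
Slice 2: Δl = 3.2/cos6.3° = 3.219 m; N'_2 = 339·cos6.3° = 337.0; c'Δl = 40.89; W sinα = 37.2
Slice 3: Δl = 2.3/cos20.3° = 2.452 m; N'_3 = 216·cos20.3° = 202.6; c'Δl = 31.14; W sinα = 74.9
Slice 4: Δl = 2.8/cos34.6° = 3.402 m; N'_4 = 192·cos34.6° = 158.0; c'Δl = 43.20; W sinα = 109.0
Slice 5: Δl = 2.0/cos50.7° = 3.158 m; N'_5 = 54·cos50.7° = 34.2; c'Δl = 40.10; W sinα = 41.8
Σc'Δl = 187.4 kN/m; ΣN' = 841.8 kN/m; ΣW sinα = 247.9 kN/m
Resisting = 187.4 + 841.8·tan25.2° = 187.4 + 396.1 = 583.5 kN/m
FS = 583.5 / 247.9 = 2.354

FS = 2.35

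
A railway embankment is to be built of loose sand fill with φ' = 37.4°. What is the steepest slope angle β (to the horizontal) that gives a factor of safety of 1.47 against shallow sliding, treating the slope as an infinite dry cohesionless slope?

For an infinite dry cohesionless slope FS = tanφ'/tanβ, so tanβ = tanφ' / FS.
tanβ = tan37.4° / 1.47 = 0.7646 / 1.47 = 0.5201
β = arctan(0.5201) = 27.48°

β = 27.5°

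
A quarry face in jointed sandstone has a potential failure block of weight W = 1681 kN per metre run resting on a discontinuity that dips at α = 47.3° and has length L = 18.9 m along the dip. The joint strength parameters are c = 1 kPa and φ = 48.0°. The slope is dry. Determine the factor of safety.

Resolving the block weight along and normal to the plane and applying the Mohr–Coulomb strength on the joint:
N' = W cosα = 1681·cos47.3° = 1140.0 kN/m
Driving force T = W sinα = 1681·sin47.3° = 1235.4 kN/m
Resisting force R = c·L + N'·tanφ = 1·18.9 + 1140.0·tan48.0° = 18.9 + 1266.1 = 1285.0 kN/m
FS = R / T = 1285.0 / 1235.4 = 1.040

FS = 1.04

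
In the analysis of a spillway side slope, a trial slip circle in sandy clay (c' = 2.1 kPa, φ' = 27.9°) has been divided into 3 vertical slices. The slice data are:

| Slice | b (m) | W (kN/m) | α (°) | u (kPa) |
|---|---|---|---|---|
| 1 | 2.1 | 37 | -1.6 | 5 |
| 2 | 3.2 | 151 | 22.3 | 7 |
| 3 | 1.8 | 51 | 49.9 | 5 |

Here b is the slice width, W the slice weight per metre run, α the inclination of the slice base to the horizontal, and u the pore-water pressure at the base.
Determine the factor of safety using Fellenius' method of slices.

Ordinary method of slices: FS = Σ[c'·Δl_i + (W_i cosα_i − u_i·Δl_i)·tanφ'] / Σ W_i sinα_i, with Δl_i = b_i / cosα_i.
Slice 1: Δl = 2.1/cos(-1.6°) = 2.101 m; N'_1 = 37·cos(-1.6°) − 5·2.101 = 26.5; c'Δl = 4.41; W sinα = -1.0
Slice 2: Δl = 3.2/cos22.3° = 3.459 m; N'_2 = 151·cos22.3° − 7·3.459 = 115.5; c'Δl = 7.26; W sinα = 57.3
Slice 3: Δl = 1.8/cos49.9° = 2.794 m; N'_3 = 51·cos49.9° − 5·2.794 = 18.9; c'Δl = 5.87; W sinα = 39.0
Σc'Δl = 17.5 kN/m; ΣN' = 160.9 kN/m; ΣW sinα = 95.3 kN/m
Resisting = 17.5 + 160.9·tan27.9° = 17.5 + 85.2 = 102.7 kN/m
FS = 102.7 / 95.3 = 1.078

FS = 1.08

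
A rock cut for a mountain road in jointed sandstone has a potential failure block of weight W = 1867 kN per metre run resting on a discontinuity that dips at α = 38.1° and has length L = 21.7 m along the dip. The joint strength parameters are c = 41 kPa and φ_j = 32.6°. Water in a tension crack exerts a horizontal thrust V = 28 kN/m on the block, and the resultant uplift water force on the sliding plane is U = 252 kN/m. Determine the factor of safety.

Resolving the block weight along and normal to the plane and applying the Mohr–Coulomb strength on the joint:
N' = W cosα − U − V sinα = 1867·cos38.1° − 252 − 28·sin38.1° = 1199.9 kN/m
Driving force T = W sinα + V cosα = 1867·sin38.1° + 28·cos38.1° = 1174.0 kN/m
Resisting force R = c·L + N'·tanφ_j = 41·21.7 + 1199.9·tan32.6° = 889.7 + 767.4 = 1657.1 kN/m
FS = R / T = 1657.1 / 1174.0 = 1.411

FS = 1.41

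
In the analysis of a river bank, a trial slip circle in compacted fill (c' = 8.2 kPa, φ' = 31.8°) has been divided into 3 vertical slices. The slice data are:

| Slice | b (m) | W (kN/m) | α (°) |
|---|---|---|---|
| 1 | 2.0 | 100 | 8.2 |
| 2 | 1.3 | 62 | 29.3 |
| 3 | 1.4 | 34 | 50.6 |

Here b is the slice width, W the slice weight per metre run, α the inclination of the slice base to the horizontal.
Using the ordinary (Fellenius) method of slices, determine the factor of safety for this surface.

FS = 2.19

Ordinary method of slices: FS = Σ[c'·Δl_i + (W_i cosα_i)·tanφ'] / Σ W_i sinα_i, with Δl_i = b_i / cosα_i.
Slice 1: Δl = 2.0/cos8.2° = 2.021 m; N'_1 = 100·cos8.2° = 99.0; c'Δl = 16.57; W sinα = 14.3
Slice 2: Δl = 1.3/cos29.3° = 1.491 m; N'_2 = 62·cos29.3° = 54.1; c'Δl = 12.22; W sinα = 30.3
Slice 3: Δl = 1.4/cos50.6° = 2.206 m; N'_3 = 34·cos50.6° = 21.6; c'Δl = 18.09; W sinα = 26.3
Σc'Δl = 46.9 kN/m; ΣN' = 174.6 kN/m; ΣW sinα = 70.9 kN/m
Resisting = 46.9 + 174.6·tan31.8° = 46.9 + 108.3 = 155.2 kN/m
FS = 155.2 / 70.9 = 2.189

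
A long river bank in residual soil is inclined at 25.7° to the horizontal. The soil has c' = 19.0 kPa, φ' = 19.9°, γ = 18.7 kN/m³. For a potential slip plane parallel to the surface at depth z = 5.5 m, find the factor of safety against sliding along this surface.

FS = 1.22

For an infinite slope with a slip plane parallel to the surface (no pore pressure): FS = [c' + γz cos²β tanφ'] / [γz sinβ cosβ].
γz = 18.7·5.5 = 102.85 kN/m²
Numerator = 19.0 + 102.85·cos²25.7°·tan19.9° = 19.0 + 102.85·0.8119·0.3620 = 49.229 kPa
Denominator = 102.85·sin25.7°·cos25.7° = 102.85·0.4337·0.9011 = 40.190 kPa
FS = 49.229 / 40.190 = 1.225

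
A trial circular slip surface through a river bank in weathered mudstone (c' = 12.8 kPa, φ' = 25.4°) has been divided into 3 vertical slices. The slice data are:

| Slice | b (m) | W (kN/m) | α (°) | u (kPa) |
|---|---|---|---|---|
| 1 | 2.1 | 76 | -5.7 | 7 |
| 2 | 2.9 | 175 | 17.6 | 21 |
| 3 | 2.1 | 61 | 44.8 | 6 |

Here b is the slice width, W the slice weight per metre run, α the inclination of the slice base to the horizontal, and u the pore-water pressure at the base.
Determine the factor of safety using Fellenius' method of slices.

FS = 2.19

Ordinary method of slices: FS = Σ[c'·Δl_i + (W_i cosα_i − u_i·Δl_i)·tanφ'] / Σ W_i sinα_i, with Δl_i = b_i / cosα_i.
Slice 1: Δl = 2.1/cos(-5.7°) = 2.110 m; N'_1 = 76·cos(-5.7°) − 7·2.110 = 60.9; c'Δl = 27.01; W sinα = -7.5
Slice 2: Δl = 2.9/cos17.6° = 3.042 m; N'_2 = 175·cos17.6° − 21·3.042 = 102.9; c'Δl = 38.94; W sinα = 52.9
Slice 3: Δl = 2.1/cos44.8° = 2.960 m; N'_3 = 61·cos44.8° − 6·2.960 = 25.5; c'Δl = 37.88; W sinα = 43.0
Σc'Δl = 103.8 kN/m; ΣN' = 189.3 kN/m; ΣW sinα = 88.3 kN/m
Resisting = 103.8 + 189.3·tan25.4° = 103.8 + 89.9 = 193.7 kN/m
FS = 193.7 / 88.3 = 2.193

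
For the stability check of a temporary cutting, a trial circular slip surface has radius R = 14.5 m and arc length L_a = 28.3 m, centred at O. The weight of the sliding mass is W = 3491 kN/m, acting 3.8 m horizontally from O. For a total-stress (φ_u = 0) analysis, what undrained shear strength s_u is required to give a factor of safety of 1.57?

s_u = 50.8 kPa

FS = s_u·L_a·R / (W·d), so s_u = FS·W·d / (L_a·R).
s_u = 1.57·3491·3.8 / (28.30·14.5) = 20827.3 / 410.35 = 50.75 kPa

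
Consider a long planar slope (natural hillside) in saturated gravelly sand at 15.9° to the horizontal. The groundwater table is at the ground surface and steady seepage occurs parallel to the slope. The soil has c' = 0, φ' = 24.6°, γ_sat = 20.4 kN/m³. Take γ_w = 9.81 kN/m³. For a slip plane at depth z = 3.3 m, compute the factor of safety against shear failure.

With seepage parallel to the slope and the water table at the surface, the effective normal stress on the slip plane uses the buoyant unit weight γ' = γ_sat − γ_w while the driving shear stress uses γ_sat:
FS = [c' + γ' z cos²β tanφ'] / [γ_sat z sinβ cosβ]
(For c' = 0 this reduces to FS = (γ'/γ_sat)·tanφ'/tanβ.)
γ' = 20.4 − 9.81 = 10.59 kN/m³
Numerator = 0.0 + 10.59·3.3·cos²15.9°·tan24.6° = 0.0 + 10.59·3.3·0.9249·0.4578 = 14.799 kPa
Denominator = 20.4·3.3·sin15.9°·cos15.9° = 20.4·3.3·0.2740·0.9617 = 17.737 kPa
FS = 14.799 / 17.737 = 0.834

FS = 0.83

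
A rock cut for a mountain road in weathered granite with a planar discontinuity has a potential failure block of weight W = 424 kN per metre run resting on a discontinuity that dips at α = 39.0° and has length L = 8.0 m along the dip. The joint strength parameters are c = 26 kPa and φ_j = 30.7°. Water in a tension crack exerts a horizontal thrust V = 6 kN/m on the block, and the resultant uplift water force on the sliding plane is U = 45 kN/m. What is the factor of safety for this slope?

FS = 1.38

Resolving the block weight along and normal to the plane and applying the Mohr–Coulomb strength on the joint:
N' = W cosα − U − V sinα = 424·cos39.0° − 45 − 6·sin39.0° = 280.7 kN/m
Driving force T = W sinα + V cosα = 424·sin39.0° + 6·cos39.0° = 271.5 kN/m
Resisting force R = c·L + N'·tanφ_j = 26·8.0 + 280.7·tan30.7° = 208.0 + 166.7 = 374.7 kN/m
FS = R / T = 374.7 / 271.5 = 1.380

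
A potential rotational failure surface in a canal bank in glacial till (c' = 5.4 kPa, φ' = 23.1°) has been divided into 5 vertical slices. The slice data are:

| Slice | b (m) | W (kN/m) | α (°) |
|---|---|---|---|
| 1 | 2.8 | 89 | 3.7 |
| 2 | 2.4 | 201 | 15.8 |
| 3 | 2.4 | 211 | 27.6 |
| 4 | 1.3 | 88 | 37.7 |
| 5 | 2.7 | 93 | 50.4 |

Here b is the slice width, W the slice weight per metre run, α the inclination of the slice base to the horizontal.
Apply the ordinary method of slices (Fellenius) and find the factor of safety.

Ordinary method of slices: FS = Σ[c'·Δl_i + (W_i cosα_i)·tanφ'] / Σ W_i sinα_i, with Δl_i = b_i / cosα_i.
Slice 1: Δl = 2.8/cos3.7° = 2.806 m; N'_1 = 89·cos3.7° = 88.8; c'Δl = 15.15; W sinα = 5.7
Slice 2: Δl = 2.4/cos15.8° = 2.494 m; N'_2 = 201·cos15.8° = 193.4; c'Δl = 13.47; W sinα = 54.7
Slice 3: Δl = 2.4/cos27.6° = 2.708 m; N'_3 = 211·cos27.6° = 187.0; c'Δl = 14.62; W sinα = 97.8
Slice 4: Δl = 1.3/cos37.7° = 1.643 m; N'_4 = 88·cos37.7° = 69.6; c'Δl = 8.87; W sinα = 53.8
Slice 5: Δl = 2.7/cos50.4° = 4.236 m; N'_5 = 93·cos50.4° = 59.3; c'Δl = 22.87; W sinα = 71.7
Σc'Δl = 75.0 kN/m; ΣN' = 598.1 kN/m; ΣW sinα = 283.7 kN/m
Resisting = 75.0 + 598.1·tan23.1° = 75.0 + 255.1 = 330.1 kN/m
FS = 330.1 / 283.7 = 1.164

FS = 1.16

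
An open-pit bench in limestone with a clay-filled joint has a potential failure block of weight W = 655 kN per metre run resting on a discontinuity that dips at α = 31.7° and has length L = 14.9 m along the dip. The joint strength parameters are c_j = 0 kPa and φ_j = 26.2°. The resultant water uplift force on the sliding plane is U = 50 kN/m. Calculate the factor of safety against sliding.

Resolving the block weight along and normal to the plane and applying the Mohr–Coulomb strength on the joint:
N' = W cosα − U = 655·cos31.7° − 50 = 507.3 kN/m
Driving force T = W sinα = 655·sin31.7° = 344.2 kN/m
Resisting force R = c_j·L + N'·tanφ_j = 0·14.9 + 507.3·tan26.2° = 0.0 + 249.6 = 249.6 kN/m
FS = R / T = 249.6 / 344.2 = 0.725

FS = 0.73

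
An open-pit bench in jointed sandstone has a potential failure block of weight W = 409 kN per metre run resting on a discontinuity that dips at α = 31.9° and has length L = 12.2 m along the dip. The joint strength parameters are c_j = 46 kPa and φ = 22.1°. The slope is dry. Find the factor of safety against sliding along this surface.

Resolving the block weight along and normal to the plane and applying the Mohr–Coulomb strength on the joint:
N' = W cosα = 409·cos31.9° = 347.2 kN/m
Driving force T = W sinα = 409·sin31.9° = 216.1 kN/m
Resisting force R = c_j·L + N'·tanφ = 46·12.2 + 347.2·tan22.1° = 561.2 + 141.0 = 702.2 kN/m
FS = R / T = 702.2 / 216.1 = 3.249

FS = 3.25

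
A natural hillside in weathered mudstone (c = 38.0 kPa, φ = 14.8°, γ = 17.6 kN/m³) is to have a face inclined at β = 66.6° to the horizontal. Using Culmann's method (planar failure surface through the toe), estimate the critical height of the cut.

Culmann's analysis gives the critical failure plane at α_cr = (β + φ)/2 = (66.6 + 14.8)/2 = 40.7°, and the critical height
H_c = (4c/γ) · sinβ cosφ / [1 − cos(β − φ)]
    = (4·38.0/17.6) · sin66.6°·cos14.8° / [1 − cos(51.8°)]
    = 8.636 · 0.9178·0.9668 / [1 − 0.6184]
    = 8.636 · 0.8873 / 0.3816
    = 20.08 m

H_c = 20.08 m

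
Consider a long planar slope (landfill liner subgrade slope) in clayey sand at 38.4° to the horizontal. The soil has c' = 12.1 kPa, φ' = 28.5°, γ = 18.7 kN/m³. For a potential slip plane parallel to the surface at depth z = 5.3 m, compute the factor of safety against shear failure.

FS = 0.94

For an infinite slope with a slip plane parallel to the surface (no pore pressure): FS = [c' + γz cos²β tanφ'] / [γz sinβ cosβ].
γz = 18.7·5.3 = 99.11 kN/m²
Numerator = 12.1 + 99.11·cos²38.4°·tan28.5° = 12.1 + 99.11·0.6142·0.5430 = 45.150 kPa
Denominator = 99.11·sin38.4°·cos38.4° = 99.11·0.6211·0.7837 = 48.246 kPa
FS = 45.150 / 48.246 = 0.936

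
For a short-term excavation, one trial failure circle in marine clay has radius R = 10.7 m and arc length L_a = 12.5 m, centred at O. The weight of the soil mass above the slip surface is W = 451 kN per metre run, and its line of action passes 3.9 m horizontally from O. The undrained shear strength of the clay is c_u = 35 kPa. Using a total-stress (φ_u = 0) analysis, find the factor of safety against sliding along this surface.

FS = 2.66

Taking moments about the centre O, the resisting moment is provided by the undrained shear strength acting along the arc:
M_R = c_u·L_a·R = 35·12.50·10.7 = 4681.2 kN·m/m
M_D = W·d = 451·3.9 = 1758.9 kN·m/m
FS = M_R / M_D = 4681.2 / 1758.9 = 2.661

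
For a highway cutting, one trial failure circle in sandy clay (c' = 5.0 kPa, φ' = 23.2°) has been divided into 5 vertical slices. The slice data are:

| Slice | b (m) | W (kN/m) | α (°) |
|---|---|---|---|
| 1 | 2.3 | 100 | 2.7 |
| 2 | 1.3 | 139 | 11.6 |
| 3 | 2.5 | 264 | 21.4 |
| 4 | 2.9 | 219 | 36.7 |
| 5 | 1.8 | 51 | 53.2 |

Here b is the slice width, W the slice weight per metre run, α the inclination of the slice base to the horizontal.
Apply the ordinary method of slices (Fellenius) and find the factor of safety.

Ordinary method of slices: FS = Σ[c'·Δl_i + (W_i cosα_i)·tanφ'] / Σ W_i sinα_i, with Δl_i = b_i / cosα_i.
Slice 1: Δl = 2.3/cos2.7° = 2.303 m; N'_1 = 100·cos2.7° = 99.9; c'Δl = 11.51; W sinα = 4.7
Slice 2: Δl = 1.3/cos11.6° = 1.327 m; N'_2 = 139·cos11.6° = 136.2; c'Δl = 6.64; W sinα = 27.9
Slice 3: Δl = 2.5/cos21.4° = 2.685 m; N'_3 = 264·cos21.4° = 245.8; c'Δl = 13.43; W sinα = 96.3
Slice 4: Δl = 2.9/cos36.7° = 3.617 m; N'_4 = 219·cos36.7° = 175.6; c'Δl = 18.08; W sinα = 130.9
Slice 5: Δl = 1.8/cos53.2° = 3.005 m; N'_5 = 51·cos53.2° = 30.6; c'Δl = 15.02; W sinα = 40.8
Σc'Δl = 64.7 kN/m; ΣN' = 688.0 kN/m; ΣW sinα = 300.7 kN/m
Resisting = 64.7 + 688.0·tan23.2° = 64.7 + 294.9 = 359.6 kN/m
FS = 359.6 / 300.7 = 1.196

FS = 1.20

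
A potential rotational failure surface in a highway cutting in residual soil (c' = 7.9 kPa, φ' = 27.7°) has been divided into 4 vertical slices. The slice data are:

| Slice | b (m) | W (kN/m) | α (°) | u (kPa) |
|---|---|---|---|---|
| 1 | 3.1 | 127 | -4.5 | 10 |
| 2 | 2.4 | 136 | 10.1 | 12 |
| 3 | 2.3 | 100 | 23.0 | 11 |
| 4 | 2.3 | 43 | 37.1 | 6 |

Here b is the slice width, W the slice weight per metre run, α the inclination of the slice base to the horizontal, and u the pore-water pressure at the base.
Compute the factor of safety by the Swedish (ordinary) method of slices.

FS = 2.97

Ordinary method of slices: FS = Σ[c'·Δl_i + (W_i cosα_i − u_i·Δl_i)·tanφ'] / Σ W_i sinα_i, with Δl_i = b_i / cosα_i.
Slice 1: Δl = 3.1/cos(-4.5°) = 3.110 m; N'_1 = 127·cos(-4.5°) − 10·3.110 = 95.5; c'Δl = 24.57; W sinα = -10.0
Slice 2: Δl = 2.4/cos10.1° = 2.438 m; N'_2 = 136·cos10.1° − 12·2.438 = 104.6; c'Δl = 19.26; W sinα = 23.8
Slice 3: Δl = 2.3/cos23.0° = 2.499 m; N'_3 = 100·cos23.0° − 11·2.499 = 64.6; c'Δl = 19.74; W sinα = 39.1
Slice 4: Δl = 2.3/cos37.1° = 2.884 m; N'_4 = 43·cos37.1° − 6·2.884 = 17.0; c'Δl = 22.78; W sinα = 25.9
Σc'Δl = 86.3 kN/m; ΣN' = 281.7 kN/m; ΣW sinα = 78.9 kN/m
Resisting = 86.3 + 281.7·tan27.7° = 86.3 + 147.9 = 234.2 kN/m
FS = 234.2 / 78.9 = 2.969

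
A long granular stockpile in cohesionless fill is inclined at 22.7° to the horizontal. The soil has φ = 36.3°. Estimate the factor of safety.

FS = 1.76

For a dry cohesionless infinite slope the factor of safety is FS = tanφ / tanβ.
FS = tan36.3° / tan22.7° = 0.7346 / 0.4183 = 1.756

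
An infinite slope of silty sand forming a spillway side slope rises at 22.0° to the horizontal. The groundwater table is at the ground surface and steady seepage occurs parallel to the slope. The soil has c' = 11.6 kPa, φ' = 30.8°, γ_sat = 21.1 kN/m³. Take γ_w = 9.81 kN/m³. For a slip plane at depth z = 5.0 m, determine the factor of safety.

FS = 1.11

With seepage parallel to the slope and the water table at the surface, the effective normal stress on the slip plane uses the buoyant unit weight γ' = γ_sat − γ_w while the driving shear stress uses γ_sat:
FS = [c' + γ' z cos²β tanφ'] / [γ_sat z sinβ cosβ]
γ' = 21.1 − 9.81 = 11.29 kN/m³
Numerator = 11.6 + 11.29·5.0·cos²22.0°·tan30.8° = 11.6 + 11.29·5.0·0.8597·0.5961 = 40.529 kPa
Denominator = 21.1·5.0·sin22.0°·cos22.0° = 21.1·5.0·0.3746·0.9272 = 36.643 kPa
FS = 40.529 / 36.643 = 1.106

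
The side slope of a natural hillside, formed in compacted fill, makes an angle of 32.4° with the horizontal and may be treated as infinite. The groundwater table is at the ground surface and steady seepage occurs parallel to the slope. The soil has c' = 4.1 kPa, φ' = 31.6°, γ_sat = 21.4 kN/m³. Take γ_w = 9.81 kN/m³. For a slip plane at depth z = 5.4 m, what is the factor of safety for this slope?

FS = 0.60

With seepage parallel to the slope and the water table at the surface, the effective normal stress on the slip plane uses the buoyant unit weight γ' = γ_sat − γ_w while the driving shear stress uses γ_sat:
FS = [c' + γ' z cos²β tanφ'] / [γ_sat z sinβ cosβ]
γ' = 21.4 − 9.81 = 11.59 kN/m³
Numerator = 4.1 + 11.59·5.4·cos²32.4°·tan31.6° = 4.1 + 11.59·5.4·0.7129·0.6152 = 31.549 kPa
Denominator = 21.4·5.4·sin32.4°·cos32.4° = 21.4·5.4·0.5358·0.8443 = 52.281 kPa
FS = 31.549 / 52.281 = 0.603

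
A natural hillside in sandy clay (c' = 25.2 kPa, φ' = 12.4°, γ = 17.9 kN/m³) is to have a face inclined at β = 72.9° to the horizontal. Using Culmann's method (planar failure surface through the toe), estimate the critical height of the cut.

H_c = 10.36 m

Culmann's analysis gives the critical failure plane at α_cr = (β + φ')/2 = (72.9 + 12.4)/2 = 42.7°, and the critical height
H_c = (4c'/γ) · sinβ cosφ' / [1 − cos(β − φ')]
    = (4·25.2/17.9) · sin72.9°·cos12.4° / [1 − cos(60.5°)]
    = 5.631 · 0.9558·0.9767 / [1 − 0.4924]
    = 5.631 · 0.9335 / 0.5076
    = 10.36 m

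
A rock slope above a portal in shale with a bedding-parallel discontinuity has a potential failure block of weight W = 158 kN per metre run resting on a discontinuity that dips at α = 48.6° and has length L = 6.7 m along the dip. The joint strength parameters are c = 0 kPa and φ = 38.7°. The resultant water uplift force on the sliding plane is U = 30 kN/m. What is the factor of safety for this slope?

Resolving the block weight along and normal to the plane and applying the Mohr–Coulomb strength on the joint:
N' = W cosα − U = 158·cos48.6° − 30 = 74.5 kN/m
Driving force T = W sinα = 158·sin48.6° = 118.5 kN/m
Resisting force R = c·L + N'·tanφ = 0·6.7 + 74.5·tan38.7° = 0.0 + 59.7 = 59.7 kN/m
FS = R / T = 59.7 / 118.5 = 0.504

FS = 0.50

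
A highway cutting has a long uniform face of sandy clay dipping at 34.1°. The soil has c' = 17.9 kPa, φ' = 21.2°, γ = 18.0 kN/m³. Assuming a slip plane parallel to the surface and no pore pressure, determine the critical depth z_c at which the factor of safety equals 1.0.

z_c = 5.02 m

Setting FS = 1.00 in FS = [c' + γz cos²β tanφ'] / [γz sinβ cosβ] and solving for z:
z = c' / [γ cosβ (FS·sinβ − cosβ·tanφ')]
  = 17.9 / [18.0·cos34.1°·(1.00·sin34.1° − cos34.1°·tan21.2°)]
  = 17.9 / [18.0·0.8281·(1.00·0.5606 − 0.8281·0.3879)]
  = 17.9 / 3.5691 = 5.015 m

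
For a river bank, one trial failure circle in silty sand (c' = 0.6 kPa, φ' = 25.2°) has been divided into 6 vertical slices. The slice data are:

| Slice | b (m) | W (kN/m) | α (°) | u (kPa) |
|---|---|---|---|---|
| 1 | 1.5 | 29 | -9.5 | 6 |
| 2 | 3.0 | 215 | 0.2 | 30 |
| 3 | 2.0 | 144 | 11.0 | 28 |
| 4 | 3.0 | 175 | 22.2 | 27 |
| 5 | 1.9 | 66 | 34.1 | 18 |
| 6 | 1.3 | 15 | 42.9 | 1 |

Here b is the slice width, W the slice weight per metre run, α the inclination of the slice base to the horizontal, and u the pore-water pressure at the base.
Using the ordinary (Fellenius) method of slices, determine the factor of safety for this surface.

Ordinary method of slices: FS = Σ[c'·Δl_i + (W_i cosα_i − u_i·Δl_i)·tanφ'] / Σ W_i sinα_i, with Δl_i = b_i / cosα_i.
Slice 1: Δl = 1.5/cos(-9.5°) = 1.521 m; N'_1 = 29·cos(-9.5°) − 6·1.521 = 19.5; c'Δl = 0.91; W sinα = -4.8
Slice 2: Δl = 3.0/cos0.2° = 3.000 m; N'_2 = 215·cos0.2° − 30·3.000 = 125.0; c'Δl = 1.80; W sinα = 0.8
Slice 3: Δl = 2.0/cos11.0° = 2.037 m; N'_3 = 144·cos11.0° − 28·2.037 = 84.3; c'Δl = 1.22; W sinα = 27.5
Slice 4: Δl = 3.0/cos22.2° = 3.240 m; N'_4 = 175·cos22.2° − 27·3.240 = 74.5; c'Δl = 1.94; W sinα = 66.1
Slice 5: Δl = 1.9/cos34.1° = 2.295 m; N'_5 = 66·cos34.1° − 18·2.295 = 13.4; c'Δl = 1.38; W sinα = 37.0
Slice 6: Δl = 1.3/cos42.9° = 1.775 m; N'_6 = 15·cos42.9° − 1·1.775 = 9.2; c'Δl = 1.06; W sinα = 10.2
Σc'Δl = 8.3 kN/m; ΣN' = 325.9 kN/m; ΣW sinα = 136.8 kN/m
Resisting = 8.3 + 325.9·tan25.2° = 8.3 + 153.4 = 161.7 kN/m
FS = 161.7 / 136.8 = 1.182

FS = 1.18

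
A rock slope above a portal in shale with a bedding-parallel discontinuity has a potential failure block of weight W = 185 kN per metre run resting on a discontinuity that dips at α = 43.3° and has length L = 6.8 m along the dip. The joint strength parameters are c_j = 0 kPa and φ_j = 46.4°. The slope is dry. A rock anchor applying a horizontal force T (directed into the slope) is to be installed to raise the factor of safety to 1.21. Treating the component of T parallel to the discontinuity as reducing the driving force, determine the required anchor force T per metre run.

Resolving forces along and normal to the sliding plane, with the horizontal anchor force T adding T·sinα to the effective normal force and T·cosα acting up the plane against the driving force:
FS = [c_jL + (W cosα + T sinα) tanφ_j] / [W sinα − T cosα]
Without the anchor: N' = 134.6 kN/m, driving T_d = 126.9 kN/m, resisting R = 0·6.8 + 134.6·tan46.4° = 141.4 kN/m, FS = 1.11.
Setting FS = 1.21 and solving for T:
1.21·(126.9 − T cos43.3°) = 141.4 + T sin43.3°·tan46.4°
T·(sin43.3°·tan46.4° + 1.21·cos43.3°) = 1.21·126.9 − 141.4
T·(0.6858·1.0501 + 1.21·0.7278) = 153.5 − 141.4 = 12.1
T·1.6008 = 12.1
T = 7.6 kN/m

T = 8 kN/m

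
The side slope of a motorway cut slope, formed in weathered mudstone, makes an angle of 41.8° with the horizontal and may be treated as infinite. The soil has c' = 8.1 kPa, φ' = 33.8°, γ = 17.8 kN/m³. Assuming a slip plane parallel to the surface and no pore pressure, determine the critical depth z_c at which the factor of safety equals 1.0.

Setting FS = 1.00 in FS = [c' + γz cos²β tanφ'] / [γz sinβ cosβ] and solving for z:
z = c' / [γ cosβ (FS·sinβ − cosβ·tanφ')]
  = 8.1 / [17.8·cos41.8°·(1.00·sin41.8° − cos41.8°·tan33.8°)]
  = 8.1 / [17.8·0.7455·(1.00·0.6665 − 0.7455·0.6694)]
  = 8.1 / 2.2224 = 3.645 m

z_c = 3.64 m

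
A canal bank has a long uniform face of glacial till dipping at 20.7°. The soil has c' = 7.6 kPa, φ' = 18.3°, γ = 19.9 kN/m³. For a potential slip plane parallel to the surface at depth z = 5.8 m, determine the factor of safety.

FS = 1.07

For an infinite slope with a slip plane parallel to the surface (no pore pressure): FS = [c' + γz cos²β tanφ'] / [γz sinβ cosβ].
γz = 19.9·5.8 = 115.42 kN/m²
Numerator = 7.6 + 115.42·cos²20.7°·tan18.3° = 7.6 + 115.42·0.8751·0.3307 = 41.002 kPa
Denominator = 115.42·sin20.7°·cos20.7° = 115.42·0.3535·0.9354 = 38.164 kPa
FS = 41.002 / 38.164 = 1.074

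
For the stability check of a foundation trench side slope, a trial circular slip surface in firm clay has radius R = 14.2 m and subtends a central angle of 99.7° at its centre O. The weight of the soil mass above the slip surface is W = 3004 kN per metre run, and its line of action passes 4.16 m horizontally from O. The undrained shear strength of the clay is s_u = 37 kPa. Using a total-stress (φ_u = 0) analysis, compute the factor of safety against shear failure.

FS = 1.04

Taking moments about the centre O, the resisting moment is provided by the undrained shear strength acting along the arc:
Arc length L_a = R·θ = 14.2·(99.7°·π/180) = 14.2·1.7401 = 24.71 m
M_R = s_u·L_a·R = 37·24.71·14.2 = 12982.3 kN·m/m
M_D = W·d = 3004·4.16 = 12496.6 kN·m/m
FS = M_R / M_D = 12982.3 / 12496.6 = 1.039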